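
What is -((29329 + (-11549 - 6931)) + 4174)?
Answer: -15023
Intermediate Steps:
-((29329 + (-11549 - 6931)) + 4174) = -((29329 - 18480) + 4174) = -(10849 + 4174) = -1*15023 = -15023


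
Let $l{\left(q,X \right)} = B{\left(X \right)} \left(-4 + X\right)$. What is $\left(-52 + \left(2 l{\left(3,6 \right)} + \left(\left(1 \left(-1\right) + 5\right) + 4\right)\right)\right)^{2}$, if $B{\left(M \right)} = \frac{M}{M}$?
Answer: $1600$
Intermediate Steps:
$B{\left(M \right)} = 1$
$l{\left(q,X \right)} = -4 + X$ ($l{\left(q,X \right)} = 1 \left(-4 + X\right) = -4 + X$)
$\left(-52 + \left(2 l{\left(3,6 \right)} + \left(\left(1 \left(-1\right) + 5\right) + 4\right)\right)\right)^{2} = \left(-52 + \left(2 \left(-4 + 6\right) + \left(\left(1 \left(-1\right) + 5\right) + 4\right)\right)\right)^{2} = \left(-52 + \left(2 \cdot 2 + \left(\left(-1 + 5\right) + 4\right)\right)\right)^{2} = \left(-52 + \left(4 + \left(4 + 4\right)\right)\right)^{2} = \left(-52 + \left(4 + 8\right)\right)^{2} = \left(-52 + 12\right)^{2} = \left(-40\right)^{2} = 1600$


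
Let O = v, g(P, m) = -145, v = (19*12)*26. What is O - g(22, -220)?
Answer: 6073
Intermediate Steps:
v = 5928 (v = 228*26 = 5928)
O = 5928
O - g(22, -220) = 5928 - 1*(-145) = 5928 + 145 = 6073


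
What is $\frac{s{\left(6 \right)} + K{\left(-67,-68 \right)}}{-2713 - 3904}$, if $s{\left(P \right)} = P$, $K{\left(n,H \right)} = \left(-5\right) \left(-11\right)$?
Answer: $- \frac{61}{6617} \approx -0.0092187$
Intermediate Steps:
$K{\left(n,H \right)} = 55$
$\frac{s{\left(6 \right)} + K{\left(-67,-68 \right)}}{-2713 - 3904} = \frac{6 + 55}{-2713 - 3904} = \frac{61}{-6617} = 61 \left(- \frac{1}{6617}\right) = - \frac{61}{6617}$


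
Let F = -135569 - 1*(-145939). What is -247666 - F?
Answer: -258036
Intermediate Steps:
F = 10370 (F = -135569 + 145939 = 10370)
-247666 - F = -247666 - 1*10370 = -247666 - 10370 = -258036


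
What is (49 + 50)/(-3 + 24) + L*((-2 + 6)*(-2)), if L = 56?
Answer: -3103/7 ≈ -443.29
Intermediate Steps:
(49 + 50)/(-3 + 24) + L*((-2 + 6)*(-2)) = (49 + 50)/(-3 + 24) + 56*((-2 + 6)*(-2)) = 99/21 + 56*(4*(-2)) = 99*(1/21) + 56*(-8) = 33/7 - 448 = -3103/7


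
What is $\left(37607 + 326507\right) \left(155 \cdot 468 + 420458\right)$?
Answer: $179507473772$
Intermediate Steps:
$\left(37607 + 326507\right) \left(155 \cdot 468 + 420458\right) = 364114 \left(72540 + 420458\right) = 364114 \cdot 492998 = 179507473772$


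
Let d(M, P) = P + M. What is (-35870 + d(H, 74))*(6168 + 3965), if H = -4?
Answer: -362761400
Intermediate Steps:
d(M, P) = M + P
(-35870 + d(H, 74))*(6168 + 3965) = (-35870 + (-4 + 74))*(6168 + 3965) = (-35870 + 70)*10133 = -35800*10133 = -362761400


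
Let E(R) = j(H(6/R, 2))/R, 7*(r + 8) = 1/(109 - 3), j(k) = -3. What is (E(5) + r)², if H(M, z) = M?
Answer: 1017673801/13764100 ≈ 73.937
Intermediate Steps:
r = -5935/742 (r = -8 + 1/(7*(109 - 3)) = -8 + (⅐)/106 = -8 + (⅐)*(1/106) = -8 + 1/742 = -5935/742 ≈ -7.9986)
E(R) = -3/R
(E(5) + r)² = (-3/5 - 5935/742)² = (-3*⅕ - 5935/742)² = (-⅗ - 5935/742)² = (-31901/3710)² = 1017673801/13764100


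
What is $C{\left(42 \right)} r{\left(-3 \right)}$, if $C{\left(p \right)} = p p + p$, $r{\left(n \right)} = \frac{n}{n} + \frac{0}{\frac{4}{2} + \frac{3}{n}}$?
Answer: $1806$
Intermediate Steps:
$r{\left(n \right)} = 1$ ($r{\left(n \right)} = 1 + \frac{0}{4 \cdot \frac{1}{2} + \frac{3}{n}} = 1 + \frac{0}{2 + \frac{3}{n}} = 1 + 0 = 1$)
$C{\left(p \right)} = p + p^{2}$ ($C{\left(p \right)} = p^{2} + p = p + p^{2}$)
$C{\left(42 \right)} r{\left(-3 \right)} = 42 \left(1 + 42\right) 1 = 42 \cdot 43 \cdot 1 = 1806 \cdot 1 = 1806$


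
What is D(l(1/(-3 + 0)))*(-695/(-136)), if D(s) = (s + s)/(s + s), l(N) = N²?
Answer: 695/136 ≈ 5.1103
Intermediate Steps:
D(s) = 1 (D(s) = (2*s)/((2*s)) = (2*s)*(1/(2*s)) = 1)
D(l(1/(-3 + 0)))*(-695/(-136)) = 1*(-695/(-136)) = 1*(-695*(-1/136)) = 1*(695/136) = 695/136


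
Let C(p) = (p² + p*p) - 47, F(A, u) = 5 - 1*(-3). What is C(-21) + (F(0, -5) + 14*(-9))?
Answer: 717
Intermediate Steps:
F(A, u) = 8 (F(A, u) = 5 + 3 = 8)
C(p) = -47 + 2*p² (C(p) = (p² + p²) - 47 = 2*p² - 47 = -47 + 2*p²)
C(-21) + (F(0, -5) + 14*(-9)) = (-47 + 2*(-21)²) + (8 + 14*(-9)) = (-47 + 2*441) + (8 - 126) = (-47 + 882) - 118 = 835 - 118 = 717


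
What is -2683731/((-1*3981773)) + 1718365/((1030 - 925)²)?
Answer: 72333973636/462095235 ≈ 156.53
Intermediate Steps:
-2683731/((-1*3981773)) + 1718365/((1030 - 925)²) = -2683731/(-3981773) + 1718365/(105²) = -2683731*(-1/3981773) + 1718365/11025 = 141249/209567 + 1718365*(1/11025) = 141249/209567 + 343673/2205 = 72333973636/462095235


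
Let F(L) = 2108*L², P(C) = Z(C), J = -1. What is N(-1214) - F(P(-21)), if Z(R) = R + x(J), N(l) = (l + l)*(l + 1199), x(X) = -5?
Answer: -1388588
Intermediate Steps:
N(l) = 2*l*(1199 + l) (N(l) = (2*l)*(1199 + l) = 2*l*(1199 + l))
Z(R) = -5 + R (Z(R) = R - 5 = -5 + R)
P(C) = -5 + C
N(-1214) - F(P(-21)) = 2*(-1214)*(1199 - 1214) - 2108*(-5 - 21)² = 2*(-1214)*(-15) - 2108*(-26)² = 36420 - 2108*676 = 36420 - 1*1425008 = 36420 - 1425008 = -1388588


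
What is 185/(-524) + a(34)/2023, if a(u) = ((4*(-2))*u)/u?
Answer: -378447/1060052 ≈ -0.35701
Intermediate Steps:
a(u) = -8 (a(u) = (-8*u)/u = -8)
185/(-524) + a(34)/2023 = 185/(-524) - 8/2023 = 185*(-1/524) - 8*1/2023 = -185/524 - 8/2023 = -378447/1060052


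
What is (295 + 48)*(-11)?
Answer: -3773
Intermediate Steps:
(295 + 48)*(-11) = 343*(-11) = -3773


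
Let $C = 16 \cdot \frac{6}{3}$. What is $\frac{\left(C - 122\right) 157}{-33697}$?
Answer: $\frac{14130}{33697} \approx 0.41933$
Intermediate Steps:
$C = 32$ ($C = 16 \cdot 6 \cdot \frac{1}{3} = 16 \cdot 2 = 32$)
$\frac{\left(C - 122\right) 157}{-33697} = \frac{\left(32 - 122\right) 157}{-33697} = \left(-90\right) 157 \left(- \frac{1}{33697}\right) = \left(-14130\right) \left(- \frac{1}{33697}\right) = \frac{14130}{33697}$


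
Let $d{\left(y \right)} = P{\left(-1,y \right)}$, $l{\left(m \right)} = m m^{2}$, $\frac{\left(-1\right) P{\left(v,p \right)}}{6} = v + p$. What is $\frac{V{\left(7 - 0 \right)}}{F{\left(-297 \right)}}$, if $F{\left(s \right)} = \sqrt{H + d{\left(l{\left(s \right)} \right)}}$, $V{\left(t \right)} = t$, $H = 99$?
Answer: $\frac{7 \sqrt{157188543}}{157188543} \approx 0.00055833$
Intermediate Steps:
$P{\left(v,p \right)} = - 6 p - 6 v$ ($P{\left(v,p \right)} = - 6 \left(v + p\right) = - 6 \left(p + v\right) = - 6 p - 6 v$)
$l{\left(m \right)} = m^{3}$
$d{\left(y \right)} = 6 - 6 y$ ($d{\left(y \right)} = - 6 y - -6 = - 6 y + 6 = 6 - 6 y$)
$F{\left(s \right)} = \sqrt{105 - 6 s^{3}}$ ($F{\left(s \right)} = \sqrt{99 - \left(-6 + 6 s^{3}\right)} = \sqrt{105 - 6 s^{3}}$)
$\frac{V{\left(7 - 0 \right)}}{F{\left(-297 \right)}} = \frac{7 - 0}{\sqrt{105 - 6 \left(-297\right)^{3}}} = \frac{7 + 0}{\sqrt{105 - -157188438}} = \frac{7}{\sqrt{105 + 157188438}} = \frac{7}{\sqrt{157188543}} = 7 \frac{\sqrt{157188543}}{157188543} = \frac{7 \sqrt{157188543}}{157188543}$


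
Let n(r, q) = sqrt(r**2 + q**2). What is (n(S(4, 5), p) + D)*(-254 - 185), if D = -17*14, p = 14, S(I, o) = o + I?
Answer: 104482 - 439*sqrt(277) ≈ 97176.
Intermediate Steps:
S(I, o) = I + o
D = -238
n(r, q) = sqrt(q**2 + r**2)
(n(S(4, 5), p) + D)*(-254 - 185) = (sqrt(14**2 + (4 + 5)**2) - 238)*(-254 - 185) = (sqrt(196 + 9**2) - 238)*(-439) = (sqrt(196 + 81) - 238)*(-439) = (sqrt(277) - 238)*(-439) = (-238 + sqrt(277))*(-439) = 104482 - 439*sqrt(277)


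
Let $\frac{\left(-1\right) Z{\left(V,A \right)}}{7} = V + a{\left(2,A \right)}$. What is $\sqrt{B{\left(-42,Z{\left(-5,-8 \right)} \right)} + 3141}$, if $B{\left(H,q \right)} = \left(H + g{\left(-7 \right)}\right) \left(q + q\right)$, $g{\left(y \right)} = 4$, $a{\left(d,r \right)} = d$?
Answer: $\sqrt{1545} \approx 39.306$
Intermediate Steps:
$Z{\left(V,A \right)} = -14 - 7 V$ ($Z{\left(V,A \right)} = - 7 \left(V + 2\right) = - 7 \left(2 + V\right) = -14 - 7 V$)
$B{\left(H,q \right)} = 2 q \left(4 + H\right)$ ($B{\left(H,q \right)} = \left(H + 4\right) \left(q + q\right) = \left(4 + H\right) 2 q = 2 q \left(4 + H\right)$)
$\sqrt{B{\left(-42,Z{\left(-5,-8 \right)} \right)} + 3141} = \sqrt{2 \left(-14 - -35\right) \left(4 - 42\right) + 3141} = \sqrt{2 \left(-14 + 35\right) \left(-38\right) + 3141} = \sqrt{2 \cdot 21 \left(-38\right) + 3141} = \sqrt{-1596 + 3141} = \sqrt{1545}$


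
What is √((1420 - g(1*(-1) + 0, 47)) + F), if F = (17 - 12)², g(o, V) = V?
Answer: √1398 ≈ 37.390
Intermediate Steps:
F = 25 (F = 5² = 25)
√((1420 - g(1*(-1) + 0, 47)) + F) = √((1420 - 1*47) + 25) = √((1420 - 47) + 25) = √(1373 + 25) = √1398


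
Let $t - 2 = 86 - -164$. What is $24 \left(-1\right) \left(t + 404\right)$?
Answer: $-15744$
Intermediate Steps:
$t = 252$ ($t = 2 + \left(86 - -164\right) = 2 + \left(86 + 164\right) = 2 + 250 = 252$)
$24 \left(-1\right) \left(t + 404\right) = 24 \left(-1\right) \left(252 + 404\right) = \left(-24\right) 656 = -15744$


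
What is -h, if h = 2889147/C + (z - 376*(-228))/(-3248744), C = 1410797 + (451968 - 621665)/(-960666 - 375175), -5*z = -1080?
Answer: -1547045716442245629/765323129719426582 ≈ -2.0214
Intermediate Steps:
z = 216 (z = -⅕*(-1080) = 216)
C = 1884600644974/1335841 (C = 1410797 - 169697/(-1335841) = 1410797 - 169697*(-1/1335841) = 1410797 + 169697/1335841 = 1884600644974/1335841 ≈ 1.4108e+6)
h = 1547045716442245629/765323129719426582 (h = 2889147/(1884600644974/1335841) + (216 - 376*(-228))/(-3248744) = 2889147*(1335841/1884600644974) + (216 + 85728)*(-1/3248744) = 3859441017627/1884600644974 + 85944*(-1/3248744) = 3859441017627/1884600644974 - 10743/406093 = 1547045716442245629/765323129719426582 ≈ 2.0214)
-h = -1*1547045716442245629/765323129719426582 = -1547045716442245629/765323129719426582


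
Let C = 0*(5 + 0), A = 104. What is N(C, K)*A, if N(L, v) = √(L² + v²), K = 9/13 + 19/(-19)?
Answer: 32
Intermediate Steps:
C = 0 (C = 0*5 = 0)
K = -4/13 (K = 9*(1/13) + 19*(-1/19) = 9/13 - 1 = -4/13 ≈ -0.30769)
N(C, K)*A = √(0² + (-4/13)²)*104 = √(0 + 16/169)*104 = √(16/169)*104 = (4/13)*104 = 32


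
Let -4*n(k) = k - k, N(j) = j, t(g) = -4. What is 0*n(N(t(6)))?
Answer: 0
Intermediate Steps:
n(k) = 0 (n(k) = -(k - k)/4 = -1/4*0 = 0)
0*n(N(t(6))) = 0*0 = 0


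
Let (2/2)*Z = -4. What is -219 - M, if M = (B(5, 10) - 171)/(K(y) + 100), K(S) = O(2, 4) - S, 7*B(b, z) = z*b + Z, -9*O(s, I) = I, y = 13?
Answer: -1183848/5453 ≈ -217.10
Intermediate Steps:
Z = -4
O(s, I) = -I/9
B(b, z) = -4/7 + b*z/7 (B(b, z) = (z*b - 4)/7 = (b*z - 4)/7 = (-4 + b*z)/7 = -4/7 + b*z/7)
K(S) = -4/9 - S (K(S) = -⅑*4 - S = -4/9 - S)
M = -10359/5453 (M = ((-4/7 + (⅐)*5*10) - 171)/((-4/9 - 1*13) + 100) = ((-4/7 + 50/7) - 171)/((-4/9 - 13) + 100) = (46/7 - 171)/(-121/9 + 100) = -1151/(7*779/9) = -1151/7*9/779 = -10359/5453 ≈ -1.8997)
-219 - M = -219 - 1*(-10359/5453) = -219 + 10359/5453 = -1183848/5453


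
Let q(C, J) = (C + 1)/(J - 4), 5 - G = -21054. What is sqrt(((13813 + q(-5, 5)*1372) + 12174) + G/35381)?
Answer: sqrt(25661704073818)/35381 ≈ 143.18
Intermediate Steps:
G = 21059 (G = 5 - 1*(-21054) = 5 + 21054 = 21059)
q(C, J) = (1 + C)/(-4 + J)
sqrt(((13813 + q(-5, 5)*1372) + 12174) + G/35381) = sqrt(((13813 + ((1 - 5)/(-4 + 5))*1372) + 12174) + 21059/35381) = sqrt(((13813 + (-4/1)*1372) + 12174) + 21059*(1/35381)) = sqrt(((13813 + (1*(-4))*1372) + 12174) + 21059/35381) = sqrt(((13813 - 4*1372) + 12174) + 21059/35381) = sqrt(((13813 - 5488) + 12174) + 21059/35381) = sqrt((8325 + 12174) + 21059/35381) = sqrt(20499 + 21059/35381) = sqrt(725296178/35381) = sqrt(25661704073818)/35381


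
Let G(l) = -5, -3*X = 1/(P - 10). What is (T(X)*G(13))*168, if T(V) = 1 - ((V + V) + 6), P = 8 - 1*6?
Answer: 4270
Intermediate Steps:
P = 2 (P = 8 - 6 = 2)
X = 1/24 (X = -1/(3*(2 - 10)) = -⅓/(-8) = -⅓*(-⅛) = 1/24 ≈ 0.041667)
T(V) = -5 - 2*V (T(V) = 1 - (2*V + 6) = 1 - (6 + 2*V) = 1 + (-6 - 2*V) = -5 - 2*V)
(T(X)*G(13))*168 = ((-5 - 2*1/24)*(-5))*168 = ((-5 - 1/12)*(-5))*168 = -61/12*(-5)*168 = (305/12)*168 = 4270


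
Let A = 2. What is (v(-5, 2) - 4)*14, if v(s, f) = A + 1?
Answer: -14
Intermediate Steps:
v(s, f) = 3 (v(s, f) = 2 + 1 = 3)
(v(-5, 2) - 4)*14 = (3 - 4)*14 = -1*14 = -14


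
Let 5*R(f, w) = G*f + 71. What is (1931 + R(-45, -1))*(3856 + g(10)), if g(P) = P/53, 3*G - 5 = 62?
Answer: 1782380538/265 ≈ 6.7260e+6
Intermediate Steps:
G = 67/3 (G = 5/3 + (1/3)*62 = 5/3 + 62/3 = 67/3 ≈ 22.333)
g(P) = P/53 (g(P) = P*(1/53) = P/53)
R(f, w) = 71/5 + 67*f/15 (R(f, w) = (67*f/3 + 71)/5 = (71 + 67*f/3)/5 = 71/5 + 67*f/15)
(1931 + R(-45, -1))*(3856 + g(10)) = (1931 + (71/5 + (67/15)*(-45)))*(3856 + (1/53)*10) = (1931 + (71/5 - 201))*(3856 + 10/53) = (1931 - 934/5)*(204378/53) = (8721/5)*(204378/53) = 1782380538/265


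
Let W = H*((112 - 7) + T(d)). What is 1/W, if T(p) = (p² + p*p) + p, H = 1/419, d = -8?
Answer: 419/225 ≈ 1.8622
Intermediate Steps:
H = 1/419 ≈ 0.0023866
T(p) = p + 2*p² (T(p) = (p² + p²) + p = 2*p² + p = p + 2*p²)
W = 225/419 (W = ((112 - 7) - 8*(1 + 2*(-8)))/419 = (105 - 8*(1 - 16))/419 = (105 - 8*(-15))/419 = (105 + 120)/419 = (1/419)*225 = 225/419 ≈ 0.53699)
1/W = 1/(225/419) = 419/225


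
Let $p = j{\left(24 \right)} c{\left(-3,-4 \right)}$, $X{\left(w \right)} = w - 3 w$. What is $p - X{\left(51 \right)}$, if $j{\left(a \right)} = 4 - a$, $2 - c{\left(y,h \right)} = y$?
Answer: $2$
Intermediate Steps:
$c{\left(y,h \right)} = 2 - y$
$X{\left(w \right)} = - 2 w$
$p = -100$ ($p = \left(4 - 24\right) \left(2 - -3\right) = \left(4 - 24\right) \left(2 + 3\right) = \left(-20\right) 5 = -100$)
$p - X{\left(51 \right)} = -100 - \left(-2\right) 51 = -100 - -102 = -100 + 102 = 2$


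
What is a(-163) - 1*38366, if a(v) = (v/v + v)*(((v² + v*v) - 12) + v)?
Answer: -8618372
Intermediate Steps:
a(v) = (1 + v)*(-12 + v + 2*v²) (a(v) = (1 + v)*(((v² + v²) - 12) + v) = (1 + v)*((2*v² - 12) + v) = (1 + v)*((-12 + 2*v²) + v) = (1 + v)*(-12 + v + 2*v²))
a(-163) - 1*38366 = (-12 - 11*(-163) + 2*(-163)³ + 3*(-163)²) - 1*38366 = (-12 + 1793 + 2*(-4330747) + 3*26569) - 38366 = (-12 + 1793 - 8661494 + 79707) - 38366 = -8580006 - 38366 = -8618372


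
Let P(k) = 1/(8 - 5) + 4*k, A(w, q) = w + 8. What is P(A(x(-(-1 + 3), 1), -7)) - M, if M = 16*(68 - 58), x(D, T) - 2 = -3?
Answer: -395/3 ≈ -131.67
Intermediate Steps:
x(D, T) = -1 (x(D, T) = 2 - 3 = -1)
A(w, q) = 8 + w
M = 160 (M = 16*10 = 160)
P(k) = ⅓ + 4*k (P(k) = 1/3 + 4*k = ⅓ + 4*k)
P(A(x(-(-1 + 3), 1), -7)) - M = (⅓ + 4*(8 - 1)) - 1*160 = (⅓ + 4*7) - 160 = (⅓ + 28) - 160 = 85/3 - 160 = -395/3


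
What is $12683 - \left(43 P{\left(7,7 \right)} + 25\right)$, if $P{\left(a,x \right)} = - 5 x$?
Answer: $14163$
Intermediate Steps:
$12683 - \left(43 P{\left(7,7 \right)} + 25\right) = 12683 - \left(43 \left(\left(-5\right) 7\right) + 25\right) = 12683 - \left(43 \left(-35\right) + 25\right) = 12683 - \left(-1505 + 25\right) = 12683 - -1480 = 12683 + 1480 = 14163$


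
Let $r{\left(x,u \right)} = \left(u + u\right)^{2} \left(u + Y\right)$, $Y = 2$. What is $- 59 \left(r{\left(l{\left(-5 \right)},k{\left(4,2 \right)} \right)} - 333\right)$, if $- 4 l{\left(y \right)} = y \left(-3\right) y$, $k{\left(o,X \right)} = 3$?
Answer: $9027$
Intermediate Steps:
$l{\left(y \right)} = \frac{3 y^{2}}{4}$ ($l{\left(y \right)} = - \frac{y \left(-3\right) y}{4} = - \frac{- 3 y y}{4} = - \frac{\left(-3\right) y^{2}}{4} = \frac{3 y^{2}}{4}$)
$r{\left(x,u \right)} = 4 u^{2} \left(2 + u\right)$ ($r{\left(x,u \right)} = \left(u + u\right)^{2} \left(u + 2\right) = \left(2 u\right)^{2} \left(2 + u\right) = 4 u^{2} \left(2 + u\right)$)
$- 59 \left(r{\left(l{\left(-5 \right)},k{\left(4,2 \right)} \right)} - 333\right) = - 59 \left(4 \cdot 3^{2} \left(2 + 3\right) - 333\right) = - 59 \left(4 \cdot 9 \cdot 5 - 333\right) = - 59 \left(180 - 333\right) = \left(-59\right) \left(-153\right) = 9027$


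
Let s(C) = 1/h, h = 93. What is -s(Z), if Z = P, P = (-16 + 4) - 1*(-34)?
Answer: -1/93 ≈ -0.010753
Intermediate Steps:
P = 22 (P = -12 + 34 = 22)
Z = 22
s(C) = 1/93
-s(Z) = -1*1/93 = -1/93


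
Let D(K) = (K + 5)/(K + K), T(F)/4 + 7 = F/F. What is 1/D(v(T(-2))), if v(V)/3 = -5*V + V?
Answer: 576/293 ≈ 1.9659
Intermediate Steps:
T(F) = -24 (T(F) = -28 + 4*(F/F) = -28 + 4*1 = -28 + 4 = -24)
v(V) = -12*V (v(V) = 3*(-5*V + V) = 3*(-4*V) = -12*V)
D(K) = (5 + K)/(2*K) (D(K) = (5 + K)/((2*K)) = (5 + K)*(1/(2*K)) = (5 + K)/(2*K))
1/D(v(T(-2))) = 1/((5 - 12*(-24))/(2*((-12*(-24))))) = 1/((1/2)*(5 + 288)/288) = 1/((1/2)*(1/288)*293) = 1/(293/576) = 576/293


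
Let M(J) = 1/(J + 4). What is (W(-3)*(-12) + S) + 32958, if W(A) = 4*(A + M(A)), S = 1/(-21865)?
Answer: 722725709/21865 ≈ 33054.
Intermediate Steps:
S = -1/21865 ≈ -4.5735e-5
M(J) = 1/(4 + J)
W(A) = 4*A + 4/(4 + A) (W(A) = 4*(A + 1/(4 + A)) = 4*A + 4/(4 + A))
(W(-3)*(-12) + S) + 32958 = ((4*(1 - 3*(4 - 3))/(4 - 3))*(-12) - 1/21865) + 32958 = ((4*(1 - 3*1)/1)*(-12) - 1/21865) + 32958 = ((4*1*(1 - 3))*(-12) - 1/21865) + 32958 = ((4*1*(-2))*(-12) - 1/21865) + 32958 = (-8*(-12) - 1/21865) + 32958 = (96 - 1/21865) + 32958 = 2099039/21865 + 32958 = 722725709/21865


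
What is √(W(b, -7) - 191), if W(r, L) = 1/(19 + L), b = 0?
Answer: I*√6873/6 ≈ 13.817*I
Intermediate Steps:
√(W(b, -7) - 191) = √(1/(19 - 7) - 191) = √(1/12 - 191) = √(-2291/12) = I*√6873/6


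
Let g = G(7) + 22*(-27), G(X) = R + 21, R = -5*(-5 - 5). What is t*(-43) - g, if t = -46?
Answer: 2501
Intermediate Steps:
R = 50 (R = -5*(-10) = 50)
G(X) = 71 (G(X) = 50 + 21 = 71)
g = -523 (g = 71 + 22*(-27) = 71 - 594 = -523)
t*(-43) - g = -46*(-43) - 1*(-523) = 1978 + 523 = 2501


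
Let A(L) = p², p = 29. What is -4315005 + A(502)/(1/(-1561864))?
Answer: -1317842629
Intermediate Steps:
A(L) = 841 (A(L) = 29² = 841)
-4315005 + A(502)/(1/(-1561864)) = -4315005 + 841/(1/(-1561864)) = -4315005 + 841/(-1/1561864) = -4315005 + 841*(-1561864) = -4315005 - 1313527624 = -1317842629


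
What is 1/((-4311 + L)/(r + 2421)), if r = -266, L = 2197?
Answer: -2155/2114 ≈ -1.0194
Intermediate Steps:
1/((-4311 + L)/(r + 2421)) = 1/((-4311 + 2197)/(-266 + 2421)) = 1/(-2114/2155) = -2155/2114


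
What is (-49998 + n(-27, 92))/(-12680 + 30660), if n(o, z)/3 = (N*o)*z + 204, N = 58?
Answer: -240801/8990 ≈ -26.785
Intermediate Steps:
n(o, z) = 612 + 174*o*z (n(o, z) = 3*((58*o)*z + 204) = 3*(58*o*z + 204) = 3*(204 + 58*o*z) = 612 + 174*o*z)
(-49998 + n(-27, 92))/(-12680 + 30660) = (-49998 + (612 + 174*(-27)*92))/(-12680 + 30660) = (-49998 + (612 - 432216))/17980 = (-49998 - 431604)*(1/17980) = -481602*1/17980 = -240801/8990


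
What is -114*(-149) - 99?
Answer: 16887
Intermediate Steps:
-114*(-149) - 99 = 16986 - 99 = 16887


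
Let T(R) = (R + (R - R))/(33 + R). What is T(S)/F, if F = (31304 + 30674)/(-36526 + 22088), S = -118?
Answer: -851842/2634065 ≈ -0.32339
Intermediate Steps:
T(R) = R/(33 + R) (T(R) = (R + 0)/(33 + R) = R/(33 + R))
F = -30989/7219 (F = 61978/(-14438) = 61978*(-1/14438) = -30989/7219 ≈ -4.2927)
T(S)/F = (-118/(33 - 118))/(-30989/7219) = -118/(-85)*(-7219/30989) = -118*(-1/85)*(-7219/30989) = (118/85)*(-7219/30989) = -851842/2634065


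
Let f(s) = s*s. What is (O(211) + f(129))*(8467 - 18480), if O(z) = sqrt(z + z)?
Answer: -166626333 - 10013*sqrt(422) ≈ -1.6683e+8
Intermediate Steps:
f(s) = s**2
O(z) = sqrt(2)*sqrt(z) (O(z) = sqrt(2*z) = sqrt(2)*sqrt(z))
(O(211) + f(129))*(8467 - 18480) = (sqrt(2)*sqrt(211) + 129**2)*(8467 - 18480) = (sqrt(422) + 16641)*(-10013) = (16641 + sqrt(422))*(-10013) = -166626333 - 10013*sqrt(422)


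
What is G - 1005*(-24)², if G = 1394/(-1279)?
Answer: -740388914/1279 ≈ -5.7888e+5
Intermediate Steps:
G = -1394/1279 (G = 1394*(-1/1279) = -1394/1279 ≈ -1.0899)
G - 1005*(-24)² = -1394/1279 - 1005*(-24)² = -1394/1279 - 1005*576 = -1394/1279 - 578880 = -740388914/1279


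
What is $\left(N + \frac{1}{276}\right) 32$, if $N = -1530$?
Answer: $- \frac{3378232}{69} \approx -48960.0$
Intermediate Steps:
$\left(N + \frac{1}{276}\right) 32 = \left(-1530 + \frac{1}{276}\right) 32 = \left(- \frac{422279}{276}\right) 32 = - \frac{3378232}{69}$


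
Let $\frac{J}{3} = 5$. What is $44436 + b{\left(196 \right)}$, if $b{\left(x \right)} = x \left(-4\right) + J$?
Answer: $43667$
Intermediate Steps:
$J = 15$ ($J = 3 \cdot 5 = 15$)
$b{\left(x \right)} = 15 - 4 x$ ($b{\left(x \right)} = x \left(-4\right) + 15 = - 4 x + 15 = 15 - 4 x$)
$44436 + b{\left(196 \right)} = 44436 + \left(15 - 784\right) = 44436 - 769 = 43667$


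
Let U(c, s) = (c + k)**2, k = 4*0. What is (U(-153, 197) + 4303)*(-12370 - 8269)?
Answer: -571947968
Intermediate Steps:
k = 0
U(c, s) = c**2 (U(c, s) = (c + 0)**2 = c**2)
(U(-153, 197) + 4303)*(-12370 - 8269) = ((-153)**2 + 4303)*(-12370 - 8269) = (23409 + 4303)*(-20639) = 27712*(-20639) = -571947968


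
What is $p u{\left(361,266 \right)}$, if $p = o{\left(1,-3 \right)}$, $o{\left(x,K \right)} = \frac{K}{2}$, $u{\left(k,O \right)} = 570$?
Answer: $-855$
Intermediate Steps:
$o{\left(x,K \right)} = \frac{K}{2}$ ($o{\left(x,K \right)} = K \frac{1}{2} = \frac{K}{2}$)
$p = - \frac{3}{2}$ ($p = \frac{1}{2} \left(-3\right) = - \frac{3}{2} \approx -1.5$)
$p u{\left(361,266 \right)} = \left(- \frac{3}{2}\right) 570 = -855$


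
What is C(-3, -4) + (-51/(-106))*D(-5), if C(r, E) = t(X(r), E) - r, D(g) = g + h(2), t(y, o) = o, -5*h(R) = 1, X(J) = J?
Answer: -928/265 ≈ -3.5019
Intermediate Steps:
h(R) = -1/5 (h(R) = -1/5*1 = -1/5)
D(g) = -1/5 + g (D(g) = g - 1/5 = -1/5 + g)
C(r, E) = E - r
C(-3, -4) + (-51/(-106))*D(-5) = (-4 - 1*(-3)) + (-51/(-106))*(-1/5 - 5) = (-4 + 3) - 51*(-1/106)*(-26/5) = -1 + (51/106)*(-26/5) = -1 - 663/265 = -928/265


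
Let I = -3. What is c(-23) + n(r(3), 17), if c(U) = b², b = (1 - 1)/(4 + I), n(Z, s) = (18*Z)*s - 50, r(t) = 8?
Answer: 2398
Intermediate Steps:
n(Z, s) = -50 + 18*Z*s (n(Z, s) = 18*Z*s - 50 = -50 + 18*Z*s)
b = 0 (b = (1 - 1)/(4 - 3) = 0/1 = 0*1 = 0)
c(U) = 0 (c(U) = 0² = 0)
c(-23) + n(r(3), 17) = 0 + (-50 + 18*8*17) = 0 + (-50 + 2448) = 0 + 2398 = 2398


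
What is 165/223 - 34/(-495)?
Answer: 89257/110385 ≈ 0.80860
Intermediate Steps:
165/223 - 34/(-495) = 165*(1/223) - 34*(-1/495) = 165/223 + 34/495 = 89257/110385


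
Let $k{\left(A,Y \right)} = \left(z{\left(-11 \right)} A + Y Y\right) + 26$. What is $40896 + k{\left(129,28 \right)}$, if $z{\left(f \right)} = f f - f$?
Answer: $58734$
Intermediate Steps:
$z{\left(f \right)} = f^{2} - f$
$k{\left(A,Y \right)} = 26 + Y^{2} + 132 A$ ($k{\left(A,Y \right)} = \left(- 11 \left(-1 - 11\right) A + Y Y\right) + 26 = \left(\left(-11\right) \left(-12\right) A + Y^{2}\right) + 26 = \left(132 A + Y^{2}\right) + 26 = \left(Y^{2} + 132 A\right) + 26 = 26 + Y^{2} + 132 A$)
$40896 + k{\left(129,28 \right)} = 40896 + \left(26 + 28^{2} + 132 \cdot 129\right) = 40896 + \left(26 + 784 + 17028\right) = 40896 + 17838 = 58734$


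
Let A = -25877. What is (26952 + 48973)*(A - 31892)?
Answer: -4386111325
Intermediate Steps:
(26952 + 48973)*(A - 31892) = (26952 + 48973)*(-25877 - 31892) = 75925*(-57769) = -4386111325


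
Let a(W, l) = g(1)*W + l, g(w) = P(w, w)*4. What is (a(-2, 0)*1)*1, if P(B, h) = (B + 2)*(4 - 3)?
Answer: -24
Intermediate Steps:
P(B, h) = 2 + B (P(B, h) = (2 + B)*1 = 2 + B)
g(w) = 8 + 4*w (g(w) = (2 + w)*4 = 8 + 4*w)
a(W, l) = l + 12*W (a(W, l) = (8 + 4*1)*W + l = (8 + 4)*W + l = 12*W + l = l + 12*W)
(a(-2, 0)*1)*1 = ((0 + 12*(-2))*1)*1 = ((0 - 24)*1)*1 = -24*1*1 = -24*1 = -24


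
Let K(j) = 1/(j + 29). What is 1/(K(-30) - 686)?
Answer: -1/687 ≈ -0.0014556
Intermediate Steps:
K(j) = 1/(29 + j)
1/(K(-30) - 686) = 1/(1/(29 - 30) - 686) = 1/(1/(-1) - 686) = 1/(-1 - 686) = 1/(-687) = -1/687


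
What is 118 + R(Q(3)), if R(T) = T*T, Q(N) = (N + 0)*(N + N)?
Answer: 442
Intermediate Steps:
Q(N) = 2*N**2 (Q(N) = N*(2*N) = 2*N**2)
R(T) = T**2
118 + R(Q(3)) = 118 + (2*3**2)**2 = 118 + (2*9)**2 = 118 + 18**2 = 118 + 324 = 442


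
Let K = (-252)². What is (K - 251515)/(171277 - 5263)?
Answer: -188011/166014 ≈ -1.1325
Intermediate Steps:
K = 63504
(K - 251515)/(171277 - 5263) = (63504 - 251515)/(171277 - 5263) = -188011/166014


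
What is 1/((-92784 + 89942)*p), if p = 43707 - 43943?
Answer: 1/670712 ≈ 1.4910e-6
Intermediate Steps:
p = -236
1/((-92784 + 89942)*p) = 1/((-92784 + 89942)*(-236)) = -1/236/(-2842) = -1/2842*(-1/236) = 1/670712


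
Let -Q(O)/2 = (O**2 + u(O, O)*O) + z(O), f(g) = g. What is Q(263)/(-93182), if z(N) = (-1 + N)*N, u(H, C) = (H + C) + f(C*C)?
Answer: 18467860/46591 ≈ 396.38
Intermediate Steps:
u(H, C) = C + H + C**2 (u(H, C) = (H + C) + C*C = (C + H) + C**2 = C + H + C**2)
z(N) = N*(-1 + N)
Q(O) = -2*O**2 - 2*O*(-1 + O) - 2*O*(O**2 + 2*O) (Q(O) = -2*((O**2 + (O + O + O**2)*O) + O*(-1 + O)) = -2*((O**2 + (O**2 + 2*O)*O) + O*(-1 + O)) = -2*((O**2 + O*(O**2 + 2*O)) + O*(-1 + O)) = -2*(O**2 + O*(-1 + O) + O*(O**2 + 2*O)) = -2*O**2 - 2*O*(-1 + O) - 2*O*(O**2 + 2*O))
Q(263)/(-93182) = (2*263*(1 - 1*263**2 - 4*263))/(-93182) = (2*263*(1 - 1*69169 - 1052))*(-1/93182) = (2*263*(1 - 69169 - 1052))*(-1/93182) = (2*263*(-70220))*(-1/93182) = -36935720*(-1/93182) = 18467860/46591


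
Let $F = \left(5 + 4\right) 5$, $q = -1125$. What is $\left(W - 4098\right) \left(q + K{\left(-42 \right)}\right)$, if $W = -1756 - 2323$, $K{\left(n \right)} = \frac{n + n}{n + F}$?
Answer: $9428081$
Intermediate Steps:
$F = 45$ ($F = 9 \cdot 5 = 45$)
$K{\left(n \right)} = \frac{2 n}{45 + n}$ ($K{\left(n \right)} = \frac{n + n}{n + 45} = \frac{2 n}{45 + n}$)
$W = -4079$
$\left(W - 4098\right) \left(q + K{\left(-42 \right)}\right) = \left(-4079 - 4098\right) \left(-1125 + 2 \left(-42\right) \frac{1}{45 - 42}\right) = - 8177 \left(-1125 + 2 \left(-42\right) \frac{1}{3}\right) = - 8177 \left(-1125 - 28\right) = \left(-8177\right) \left(-1153\right) = 9428081$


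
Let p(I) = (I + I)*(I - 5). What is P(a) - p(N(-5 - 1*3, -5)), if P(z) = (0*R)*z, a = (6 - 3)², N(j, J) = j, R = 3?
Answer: -208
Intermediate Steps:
a = 9 (a = 3² = 9)
P(z) = 0 (P(z) = (0*3)*z = 0*z = 0)
p(I) = 2*I*(-5 + I) (p(I) = (2*I)*(-5 + I) = 2*I*(-5 + I))
P(a) - p(N(-5 - 1*3, -5)) = 0 - 2*(-5 - 1*3)*(-5 + (-5 - 1*3)) = 0 - 2*(-5 - 3)*(-5 + (-5 - 3)) = 0 - 2*(-8)*(-5 - 8) = 0 - 2*(-8)*(-13) = 0 - 1*208 = 0 - 208 = -208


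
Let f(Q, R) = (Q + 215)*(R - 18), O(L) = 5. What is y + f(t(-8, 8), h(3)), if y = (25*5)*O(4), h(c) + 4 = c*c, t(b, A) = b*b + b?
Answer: -2898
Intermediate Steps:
t(b, A) = b + b² (t(b, A) = b² + b = b + b²)
h(c) = -4 + c² (h(c) = -4 + c*c = -4 + c²)
y = 625 (y = (25*5)*5 = 125*5 = 625)
f(Q, R) = (-18 + R)*(215 + Q) (f(Q, R) = (215 + Q)*(-18 + R) = (-18 + R)*(215 + Q))
y + f(t(-8, 8), h(3)) = 625 + (-3870 - (-144)*(1 - 8) + 215*(-4 + 3²) + (-8*(1 - 8))*(-4 + 3²)) = 625 + (-3870 - (-144)*(-7) + 215*(-4 + 9) + (-8*(-7))*(-4 + 9)) = 625 + (-3870 - 18*56 + 215*5 + 56*5) = 625 + (-3870 - 1008 + 1075 + 280) = 625 - 3523 = -2898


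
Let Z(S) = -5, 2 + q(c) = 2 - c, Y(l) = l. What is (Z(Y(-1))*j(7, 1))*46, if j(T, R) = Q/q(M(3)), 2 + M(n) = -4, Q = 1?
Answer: -115/3 ≈ -38.333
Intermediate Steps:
M(n) = -6 (M(n) = -2 - 4 = -6)
q(c) = -c (q(c) = -2 + (2 - c) = -c)
j(T, R) = ⅙ (j(T, R) = 1/(-1*(-6)) = 1/6 = 1*(⅙) = ⅙)
(Z(Y(-1))*j(7, 1))*46 = -5*⅙*46 = -⅚*46 = -115/3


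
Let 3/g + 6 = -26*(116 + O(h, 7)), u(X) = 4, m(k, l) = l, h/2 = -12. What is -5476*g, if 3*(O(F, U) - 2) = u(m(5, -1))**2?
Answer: 24642/4819 ≈ 5.1135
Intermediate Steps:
h = -24 (h = 2*(-12) = -24)
O(F, U) = 22/3 (O(F, U) = 2 + (1/3)*4**2 = 2 + (1/3)*16 = 2 + 16/3 = 22/3)
g = -9/9638 (g = 3/(-6 - 26*(116 + 22/3)) = 3/(-6 - 26*370/3) = 3/(-6 - 9620/3) = 3/(-9638/3) = 3*(-3/9638) = -9/9638 ≈ -0.00093380)
-5476*g = -5476/(1/(-9/9638)) = -5476/(-9638/9) = -5476*(-9/9638) = 24642/4819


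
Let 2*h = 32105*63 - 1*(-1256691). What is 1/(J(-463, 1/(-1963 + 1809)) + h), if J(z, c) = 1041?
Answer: 1/1640694 ≈ 6.0950e-7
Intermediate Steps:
h = 1639653 (h = (32105*63 - 1*(-1256691))/2 = (2022615 + 1256691)/2 = (½)*3279306 = 1639653)
1/(J(-463, 1/(-1963 + 1809)) + h) = 1/(1041 + 1639653) = 1/1640694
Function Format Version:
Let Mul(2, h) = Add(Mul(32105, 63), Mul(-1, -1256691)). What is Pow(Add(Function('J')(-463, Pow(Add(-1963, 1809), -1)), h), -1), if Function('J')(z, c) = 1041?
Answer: Rational(1, 1640694) ≈ 6.0950e-7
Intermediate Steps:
h = 1639653 (h = Mul(Rational(1, 2), Add(Mul(32105, 63), Mul(-1, -1256691))) = Mul(Rational(1, 2), Add(2022615, 1256691)) = Mul(Rational(1, 2), 3279306) = 1639653)
Pow(Add(Function('J')(-463, Pow(Add(-1963, 1809), -1)), h), -1) = Pow(Add(1041, 1639653), -1) = Pow(1640694, -1) = Rational(1, 1640694)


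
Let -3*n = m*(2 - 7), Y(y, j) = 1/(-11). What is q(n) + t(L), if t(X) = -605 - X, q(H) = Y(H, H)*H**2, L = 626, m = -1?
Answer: -121894/99 ≈ -1231.3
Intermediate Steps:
Y(y, j) = -1/11
n = -5/3 (n = -(-1)*(2 - 7)/3 = -(-1)*(-5)/3 = -1/3*5 = -5/3 ≈ -1.6667)
q(H) = -H**2/11
q(n) + t(L) = -(-5/3)**2/11 + (-605 - 1*626) = -1/11*25/9 + (-605 - 626) = -25/99 - 1231 = -121894/99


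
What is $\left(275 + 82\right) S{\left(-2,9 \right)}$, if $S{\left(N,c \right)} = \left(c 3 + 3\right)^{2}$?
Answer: $321300$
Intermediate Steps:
$S{\left(N,c \right)} = \left(3 + 3 c\right)^{2}$ ($S{\left(N,c \right)} = \left(3 c + 3\right)^{2} = \left(3 + 3 c\right)^{2}$)
$\left(275 + 82\right) S{\left(-2,9 \right)} = \left(275 + 82\right) 9 \left(1 + 9\right)^{2} = 357 \cdot 9 \cdot 10^{2} = 357 \cdot 9 \cdot 100 = 357 \cdot 900 = 321300$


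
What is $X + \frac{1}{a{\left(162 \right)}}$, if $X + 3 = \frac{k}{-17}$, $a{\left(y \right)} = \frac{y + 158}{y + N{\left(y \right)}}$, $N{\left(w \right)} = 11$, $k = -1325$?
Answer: $\frac{410621}{5440} \approx 75.482$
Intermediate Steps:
$a{\left(y \right)} = \frac{158 + y}{11 + y}$ ($a{\left(y \right)} = \frac{y + 158}{y + 11} = \frac{158 + y}{11 + y}$)
$X = \frac{1274}{17}$ ($X = -3 + \frac{1}{-17} \left(-1325\right) = -3 - - \frac{1325}{17} = -3 + \frac{1325}{17} = \frac{1274}{17} \approx 74.941$)
$X + \frac{1}{a{\left(162 \right)}} = \frac{1274}{17} + \frac{1}{\frac{1}{11 + 162} \left(158 + 162\right)} = \frac{1274}{17} + \frac{1}{\frac{1}{173} \cdot 320} = \frac{1274}{17} + \frac{1}{\frac{320}{173}} = \frac{1274}{17} + \frac{173}{320} = \frac{410621}{5440}$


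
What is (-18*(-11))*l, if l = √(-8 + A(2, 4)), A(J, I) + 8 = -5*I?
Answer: 1188*I ≈ 1188.0*I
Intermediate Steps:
A(J, I) = -8 - 5*I
l = 6*I (l = √(-8 + (-8 - 5*4)) = √(-8 + (-8 - 20)) = √(-8 - 28) = √(-36) = 6*I ≈ 6.0*I)
(-18*(-11))*l = (-18*(-11))*(6*I) = 198*(6*I) = 1188*I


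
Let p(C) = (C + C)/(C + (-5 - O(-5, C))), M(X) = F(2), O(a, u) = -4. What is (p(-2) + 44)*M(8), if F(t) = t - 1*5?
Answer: -136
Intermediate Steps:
F(t) = -5 + t (F(t) = t - 5 = -5 + t)
M(X) = -3 (M(X) = -5 + 2 = -3)
p(C) = 2*C/(-1 + C) (p(C) = (C + C)/(C + (-5 - 1*(-4))) = (2*C)/(C + (-5 + 4)) = (2*C)/(C - 1) = (2*C)/(-1 + C) = 2*C/(-1 + C))
(p(-2) + 44)*M(8) = (2*(-2)/(-1 - 2) + 44)*(-3) = (2*(-2)/(-3) + 44)*(-3) = (2*(-2)*(-1/3) + 44)*(-3) = (4/3 + 44)*(-3) = (136/3)*(-3) = -136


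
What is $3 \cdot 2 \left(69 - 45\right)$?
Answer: $144$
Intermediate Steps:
$3 \cdot 2 \left(69 - 45\right) = 6 \left(69 - 45\right) = 6 \cdot 24 = 144$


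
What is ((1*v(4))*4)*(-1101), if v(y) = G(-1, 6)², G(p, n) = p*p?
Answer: -4404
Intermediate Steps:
G(p, n) = p²
v(y) = 1 (v(y) = ((-1)²)² = 1² = 1)
((1*v(4))*4)*(-1101) = ((1*1)*4)*(-1101) = (1*4)*(-1101) = 4*(-1101) = -4404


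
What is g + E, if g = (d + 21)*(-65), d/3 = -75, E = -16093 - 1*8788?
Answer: -11621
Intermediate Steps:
E = -24881 (E = -16093 - 8788 = -24881)
d = -225 (d = 3*(-75) = -225)
g = 13260 (g = (-225 + 21)*(-65) = -204*(-65) = 13260)
g + E = 13260 - 24881 = -11621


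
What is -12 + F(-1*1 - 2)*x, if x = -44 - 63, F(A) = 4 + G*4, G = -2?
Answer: 416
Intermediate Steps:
F(A) = -4 (F(A) = 4 - 2*4 = 4 - 8 = -4)
x = -107
-12 + F(-1*1 - 2)*x = -12 - 4*(-107) = -12 + 428 = 416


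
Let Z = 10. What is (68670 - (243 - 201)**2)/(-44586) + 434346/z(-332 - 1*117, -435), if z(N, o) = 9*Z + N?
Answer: -1077209445/889243 ≈ -1211.4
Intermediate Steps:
z(N, o) = 90 + N (z(N, o) = 9*10 + N = 90 + N)
(68670 - (243 - 201)**2)/(-44586) + 434346/z(-332 - 1*117, -435) = (68670 - (243 - 201)**2)/(-44586) + 434346/(90 + (-332 - 1*117)) = (68670 - 1*42**2)*(-1/44586) + 434346/(90 + (-332 - 117)) = (68670 - 1*1764)*(-1/44586) + 434346/(90 - 449) = (68670 - 1764)*(-1/44586) + 434346/(-359) = 66906*(-1/44586) + 434346*(-1/359) = -3717/2477 - 434346/359 = -1077209445/889243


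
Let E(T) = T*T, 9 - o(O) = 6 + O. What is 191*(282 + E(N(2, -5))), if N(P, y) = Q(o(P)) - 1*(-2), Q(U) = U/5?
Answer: 1369661/25 ≈ 54786.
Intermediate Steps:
o(O) = 3 - O (o(O) = 9 - (6 + O) = 9 + (-6 - O) = 3 - O)
Q(U) = U/5 (Q(U) = U*(⅕) = U/5)
N(P, y) = 13/5 - P/5 (N(P, y) = (3 - P)/5 - 1*(-2) = (⅗ - P/5) + 2 = 13/5 - P/5)
E(T) = T²
191*(282 + E(N(2, -5))) = 191*(282 + (13/5 - ⅕*2)²) = 191*(282 + (13/5 - ⅖)²) = 191*(282 + (11/5)²) = 191*(282 + 121/25) = 191*(7171/25) = 1369661/25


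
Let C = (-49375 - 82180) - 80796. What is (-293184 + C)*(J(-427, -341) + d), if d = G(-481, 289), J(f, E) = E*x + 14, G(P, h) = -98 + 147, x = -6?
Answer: -1066173315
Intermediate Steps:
G(P, h) = 49
J(f, E) = 14 - 6*E (J(f, E) = E*(-6) + 14 = -6*E + 14 = 14 - 6*E)
d = 49
C = -212351 (C = -131555 - 80796 = -212351)
(-293184 + C)*(J(-427, -341) + d) = (-293184 - 212351)*((14 - 6*(-341)) + 49) = -505535*((14 + 2046) + 49) = -505535*(2060 + 49) = -505535*2109 = -1066173315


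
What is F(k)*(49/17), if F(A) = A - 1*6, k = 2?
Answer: -196/17 ≈ -11.529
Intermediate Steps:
F(A) = -6 + A (F(A) = A - 6 = -6 + A)
F(k)*(49/17) = (-6 + 2)*(49/17) = -196/17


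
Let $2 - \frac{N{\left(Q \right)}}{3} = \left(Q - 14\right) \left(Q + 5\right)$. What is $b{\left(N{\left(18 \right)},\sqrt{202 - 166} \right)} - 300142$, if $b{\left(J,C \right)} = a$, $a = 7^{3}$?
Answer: $-299799$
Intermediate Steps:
$N{\left(Q \right)} = 6 - 3 \left(-14 + Q\right) \left(5 + Q\right)$ ($N{\left(Q \right)} = 6 - 3 \left(Q - 14\right) \left(Q + 5\right) = 6 - 3 \left(-14 + Q\right) \left(5 + Q\right)$)
$a = 343$
$b{\left(J,C \right)} = 343$
$b{\left(N{\left(18 \right)},\sqrt{202 - 166} \right)} - 300142 = 343 - 300142 = -299799$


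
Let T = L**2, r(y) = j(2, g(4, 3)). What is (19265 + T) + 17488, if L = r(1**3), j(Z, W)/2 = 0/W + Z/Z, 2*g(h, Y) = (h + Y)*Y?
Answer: 36757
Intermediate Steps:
g(h, Y) = Y*(Y + h)/2 (g(h, Y) = ((h + Y)*Y)/2 = ((Y + h)*Y)/2 = (Y*(Y + h))/2 = Y*(Y + h)/2)
j(Z, W) = 2 (j(Z, W) = 2*(0/W + Z/Z) = 2*(0 + 1) = 2*1 = 2)
r(y) = 2
L = 2
T = 4 (T = 2**2 = 4)
(19265 + T) + 17488 = (19265 + 4) + 17488 = 19269 + 17488 = 36757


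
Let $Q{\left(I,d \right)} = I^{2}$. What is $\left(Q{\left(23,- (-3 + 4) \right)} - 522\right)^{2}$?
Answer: $49$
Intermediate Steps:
$\left(Q{\left(23,- (-3 + 4) \right)} - 522\right)^{2} = \left(23^{2} - 522\right)^{2} = \left(529 - 522\right)^{2} = 7^{2} = 49$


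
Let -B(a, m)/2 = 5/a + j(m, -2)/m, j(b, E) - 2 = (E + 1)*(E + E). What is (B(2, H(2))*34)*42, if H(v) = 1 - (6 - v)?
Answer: -1428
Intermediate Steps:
H(v) = -5 + v (H(v) = 1 + (-6 + v) = -5 + v)
j(b, E) = 2 + 2*E*(1 + E) (j(b, E) = 2 + (E + 1)*(E + E) = 2 + (1 + E)*(2*E) = 2 + 2*E*(1 + E))
B(a, m) = -12/m - 10/a (B(a, m) = -2*(5/a + (2 + 2*(-2) + 2*(-2)²)/m) = -2*(5/a + (2 - 4 + 2*4)/m) = -2*(5/a + (2 - 4 + 8)/m) = -2*(5/a + 6/m) = -12/m - 10/a)
(B(2, H(2))*34)*42 = ((-12/(-5 + 2) - 10/2)*34)*42 = ((-12/(-3) - 10*½)*34)*42 = ((-12*(-⅓) - 5)*34)*42 = ((4 - 5)*34)*42 = -1*34*42 = -34*42 = -1428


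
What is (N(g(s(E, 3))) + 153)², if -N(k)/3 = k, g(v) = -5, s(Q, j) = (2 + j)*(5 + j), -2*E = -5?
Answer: 28224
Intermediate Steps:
E = 5/2 (E = -½*(-5) = 5/2 ≈ 2.5000)
N(k) = -3*k
(N(g(s(E, 3))) + 153)² = (-3*(-5) + 153)² = (15 + 153)² = 168² = 28224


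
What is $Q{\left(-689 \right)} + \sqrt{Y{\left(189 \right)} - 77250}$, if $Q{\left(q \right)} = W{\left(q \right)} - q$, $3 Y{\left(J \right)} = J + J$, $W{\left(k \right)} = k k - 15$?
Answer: $475395 + 2 i \sqrt{19281} \approx 4.754 \cdot 10^{5} + 277.71 i$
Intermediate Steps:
$W{\left(k \right)} = -15 + k^{2}$ ($W{\left(k \right)} = k^{2} - 15 = -15 + k^{2}$)
$Y{\left(J \right)} = \frac{2 J}{3}$ ($Y{\left(J \right)} = \frac{J + J}{3} = \frac{2 J}{3}$)
$Q{\left(q \right)} = -15 + q^{2} - q$ ($Q{\left(q \right)} = \left(-15 + q^{2}\right) - q = -15 + q^{2} - q$)
$Q{\left(-689 \right)} + \sqrt{Y{\left(189 \right)} - 77250} = \left(-15 + \left(-689\right)^{2} - -689\right) + \sqrt{\frac{2}{3} \cdot 189 - 77250} = \left(-15 + 474721 + 689\right) + \sqrt{126 - 77250} = 475395 + \sqrt{-77124} = 475395 + 2 i \sqrt{19281}$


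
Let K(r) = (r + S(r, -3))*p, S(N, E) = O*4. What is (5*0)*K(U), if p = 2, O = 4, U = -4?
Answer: 0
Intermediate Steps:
S(N, E) = 16 (S(N, E) = 4*4 = 16)
K(r) = 32 + 2*r (K(r) = (r + 16)*2 = (16 + r)*2 = 32 + 2*r)
(5*0)*K(U) = (5*0)*(32 + 2*(-4)) = 0*(32 - 8) = 0*24 = 0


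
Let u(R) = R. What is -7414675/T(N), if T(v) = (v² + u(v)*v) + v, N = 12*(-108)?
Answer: -7414675/3357936 ≈ -2.2081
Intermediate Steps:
N = -1296
T(v) = v + 2*v² (T(v) = (v² + v*v) + v = (v² + v²) + v = 2*v² + v = v + 2*v²)
-7414675/T(N) = -7414675*(-1/(1296*(1 + 2*(-1296)))) = -7414675*(-1/(1296*(1 - 2592))) = -7414675/((-1296*(-2591))) = -7414675/3357936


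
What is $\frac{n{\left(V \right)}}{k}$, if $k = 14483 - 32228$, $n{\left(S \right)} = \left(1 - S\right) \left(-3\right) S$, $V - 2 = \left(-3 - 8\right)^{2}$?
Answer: $- \frac{15006}{5915} \approx -2.5369$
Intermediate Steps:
$V = 123$ ($V = 2 + \left(-3 - 8\right)^{2} = 2 + \left(-11\right)^{2} = 2 + 121 = 123$)
$n{\left(S \right)} = S \left(-3 + 3 S\right)$ ($n{\left(S \right)} = \left(-3 + 3 S\right) S = S \left(-3 + 3 S\right)$)
$k = -17745$ ($k = 14483 - 32228 = -17745$)
$\frac{n{\left(V \right)}}{k} = \frac{3 \cdot 123 \left(-1 + 123\right)}{-17745} = 3 \cdot 123 \cdot 122 \left(- \frac{1}{17745}\right) = 45018 \left(- \frac{1}{17745}\right) = - \frac{15006}{5915}$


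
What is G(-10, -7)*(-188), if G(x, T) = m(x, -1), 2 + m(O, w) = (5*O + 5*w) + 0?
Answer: 10716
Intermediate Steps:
m(O, w) = -2 + 5*O + 5*w (m(O, w) = -2 + ((5*O + 5*w) + 0) = -2 + (5*O + 5*w) = -2 + 5*O + 5*w)
G(x, T) = -7 + 5*x (G(x, T) = -2 + 5*x + 5*(-1) = -2 + 5*x - 5 = -7 + 5*x)
G(-10, -7)*(-188) = (-7 + 5*(-10))*(-188) = (-7 - 50)*(-188) = -57*(-188) = 10716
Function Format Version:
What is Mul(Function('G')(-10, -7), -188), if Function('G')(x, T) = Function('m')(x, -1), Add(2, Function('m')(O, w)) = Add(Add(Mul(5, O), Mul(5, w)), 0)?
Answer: 10716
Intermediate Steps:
Function('m')(O, w) = Add(-2, Mul(5, O), Mul(5, w)) (Function('m')(O, w) = Add(-2, Add(Add(Mul(5, O), Mul(5, w)), 0)) = Add(-2, Add(Mul(5, O), Mul(5, w))) = Add(-2, Mul(5, O), Mul(5, w)))
Function('G')(x, T) = Add(-7, Mul(5, x)) (Function('G')(x, T) = Add(-2, Mul(5, x), Mul(5, -1)) = Add(-2, Mul(5, x), -5) = Add(-7, Mul(5, x)))
Mul(Function('G')(-10, -7), -188) = Mul(Add(-7, Mul(5, -10)), -188) = Mul(Add(-7, -50), -188) = Mul(-57, -188) = 10716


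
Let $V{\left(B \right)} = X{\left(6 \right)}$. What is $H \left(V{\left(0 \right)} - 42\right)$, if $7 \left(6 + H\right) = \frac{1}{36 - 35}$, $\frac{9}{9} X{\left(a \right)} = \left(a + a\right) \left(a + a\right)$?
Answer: $- \frac{4182}{7} \approx -597.43$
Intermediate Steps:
$X{\left(a \right)} = 4 a^{2}$ ($X{\left(a \right)} = \left(a + a\right) \left(a + a\right) = 2 a 2 a = 4 a^{2}$)
$V{\left(B \right)} = 144$ ($V{\left(B \right)} = 4 \cdot 6^{2} = 4 \cdot 36 = 144$)
$H = - \frac{41}{7}$ ($H = -6 + \frac{1}{7 \left(36 - 35\right)} = -6 + \frac{1}{7 \cdot 1} = -6 + \frac{1}{7} \cdot 1 = -6 + \frac{1}{7} = - \frac{41}{7} \approx -5.8571$)
$H \left(V{\left(0 \right)} - 42\right) = - \frac{41 \left(144 - 42\right)}{7} = \left(- \frac{41}{7}\right) 102 = - \frac{4182}{7}$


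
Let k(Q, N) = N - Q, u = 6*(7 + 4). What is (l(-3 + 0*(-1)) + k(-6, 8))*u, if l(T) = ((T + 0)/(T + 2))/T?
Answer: 858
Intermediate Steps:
u = 66 (u = 6*11 = 66)
l(T) = 1/(2 + T) (l(T) = (T/(2 + T))/T = 1/(2 + T))
(l(-3 + 0*(-1)) + k(-6, 8))*u = (1/(2 + (-3 + 0*(-1))) + (8 - 1*(-6)))*66 = (1/(2 + (-3 + 0)) + (8 + 6))*66 = (1/(2 - 3) + 14)*66 = (1/(-1) + 14)*66 = (-1 + 14)*66 = 13*66 = 858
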